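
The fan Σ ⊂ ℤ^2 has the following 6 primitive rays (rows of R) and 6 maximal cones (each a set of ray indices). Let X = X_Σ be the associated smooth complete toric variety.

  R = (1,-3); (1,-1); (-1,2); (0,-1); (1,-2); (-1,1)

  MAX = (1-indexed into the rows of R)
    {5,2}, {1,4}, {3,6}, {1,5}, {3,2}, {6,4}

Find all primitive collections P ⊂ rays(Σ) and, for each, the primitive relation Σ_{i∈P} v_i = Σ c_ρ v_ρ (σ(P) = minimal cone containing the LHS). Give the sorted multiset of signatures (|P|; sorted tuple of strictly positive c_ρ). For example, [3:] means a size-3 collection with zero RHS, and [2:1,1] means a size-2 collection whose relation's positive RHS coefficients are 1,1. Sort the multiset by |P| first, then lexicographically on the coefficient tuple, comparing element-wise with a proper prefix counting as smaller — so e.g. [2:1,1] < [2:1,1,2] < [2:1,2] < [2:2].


The 9 primitive collections of Σ (r=6, n=2):

  • {2,6}:  v_{2} + v_{6} = 0  →  sig = [2:]
  • {3,5}:  v_{3} + v_{5} = 0  →  sig = [2:]
  • {1,3}:  v_{1} + v_{3} = v_{4}  →  sig = [2:1]
  • {2,4}:  v_{2} + v_{4} = v_{5}  →  sig = [2:1]
  • {3,4}:  v_{3} + v_{4} = v_{6}  →  sig = [2:1]
  • {4,5}:  v_{4} + v_{5} = v_{1}  →  sig = [2:1]
  • {5,6}:  v_{5} + v_{6} = v_{4}  →  sig = [2:1]
  • {1,2}:  v_{1} + v_{2} = 2·v_{5}  →  sig = [2:2]
  • {1,6}:  v_{1} + v_{6} = 2·v_{4}  →  sig = [2:2]

so the primitive-relation signature multiset is
    [2:]
    [2:]
    [2:1]
    [2:1]
    [2:1]
    [2:1]
    [2:1]
    [2:2]
    [2:2]


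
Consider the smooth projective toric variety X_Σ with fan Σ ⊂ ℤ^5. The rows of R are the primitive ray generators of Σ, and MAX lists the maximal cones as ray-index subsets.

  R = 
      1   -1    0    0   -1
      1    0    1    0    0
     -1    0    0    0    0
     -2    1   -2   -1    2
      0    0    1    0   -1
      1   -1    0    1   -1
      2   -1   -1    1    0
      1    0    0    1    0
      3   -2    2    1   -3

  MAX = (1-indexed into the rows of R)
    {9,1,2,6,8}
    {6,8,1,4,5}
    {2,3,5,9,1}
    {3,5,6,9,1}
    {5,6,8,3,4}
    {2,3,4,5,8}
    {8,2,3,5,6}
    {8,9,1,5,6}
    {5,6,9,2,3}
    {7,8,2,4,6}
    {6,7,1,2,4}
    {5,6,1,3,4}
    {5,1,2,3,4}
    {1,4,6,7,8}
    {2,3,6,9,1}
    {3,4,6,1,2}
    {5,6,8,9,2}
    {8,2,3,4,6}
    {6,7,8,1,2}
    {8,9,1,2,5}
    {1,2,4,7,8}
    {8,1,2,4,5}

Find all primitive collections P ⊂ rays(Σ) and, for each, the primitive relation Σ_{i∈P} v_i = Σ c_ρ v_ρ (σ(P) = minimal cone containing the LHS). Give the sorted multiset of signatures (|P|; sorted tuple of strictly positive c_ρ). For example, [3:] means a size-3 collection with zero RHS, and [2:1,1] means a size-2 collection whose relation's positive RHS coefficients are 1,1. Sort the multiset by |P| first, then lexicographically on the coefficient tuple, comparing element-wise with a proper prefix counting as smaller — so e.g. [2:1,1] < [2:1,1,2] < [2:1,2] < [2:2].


The 9 primitive collections of Σ (r=9, n=5):

  • {4,9}:  v_{4} + v_{9} = v_{1} — sig = [2:1]
  • {5,7}:  v_{5} + v_{7} = v_{1} + v_{8} — sig = [2:1,1]
  • {7,9}:  v_{7} + v_{9} = 2·v_{1} + v_{2} + v_{6} + v_{8} — sig = [2:1,1,1,2]
  • {3,7}:  v_{3} + v_{7} = v_{2} + v_{4} + 2·v_{6} — sig = [2:1,1,2]
  • {1,3,8}:  v_{1} + v_{3} + v_{8} = v_{6} — sig = [3:1]
  • {3,8,9}:  v_{3} + v_{8} + v_{9} = v_{2} + v_{5} + 2·v_{6} — sig = [3:1,1,2]
  • {2,4,5,6}:  v_{2} + v_{4} + v_{5} + v_{6} = 0 — sig = [4:]
  • {1,2,5,6}:  v_{1} + v_{2} + v_{5} + v_{6} = v_{9} — sig = [4:1]
  • {1,2,4,6,8}:  v_{1} + v_{2} + v_{4} + v_{6} + v_{8} = v_{7} — sig = [5:1]

Hence PRS(X_Σ) =
    [2:1]
    [2:1,1]
    [2:1,1,1,2]
    [2:1,1,2]
    [3:1]
    [3:1,1,2]
    [4:]
    [4:1]
    [5:1]


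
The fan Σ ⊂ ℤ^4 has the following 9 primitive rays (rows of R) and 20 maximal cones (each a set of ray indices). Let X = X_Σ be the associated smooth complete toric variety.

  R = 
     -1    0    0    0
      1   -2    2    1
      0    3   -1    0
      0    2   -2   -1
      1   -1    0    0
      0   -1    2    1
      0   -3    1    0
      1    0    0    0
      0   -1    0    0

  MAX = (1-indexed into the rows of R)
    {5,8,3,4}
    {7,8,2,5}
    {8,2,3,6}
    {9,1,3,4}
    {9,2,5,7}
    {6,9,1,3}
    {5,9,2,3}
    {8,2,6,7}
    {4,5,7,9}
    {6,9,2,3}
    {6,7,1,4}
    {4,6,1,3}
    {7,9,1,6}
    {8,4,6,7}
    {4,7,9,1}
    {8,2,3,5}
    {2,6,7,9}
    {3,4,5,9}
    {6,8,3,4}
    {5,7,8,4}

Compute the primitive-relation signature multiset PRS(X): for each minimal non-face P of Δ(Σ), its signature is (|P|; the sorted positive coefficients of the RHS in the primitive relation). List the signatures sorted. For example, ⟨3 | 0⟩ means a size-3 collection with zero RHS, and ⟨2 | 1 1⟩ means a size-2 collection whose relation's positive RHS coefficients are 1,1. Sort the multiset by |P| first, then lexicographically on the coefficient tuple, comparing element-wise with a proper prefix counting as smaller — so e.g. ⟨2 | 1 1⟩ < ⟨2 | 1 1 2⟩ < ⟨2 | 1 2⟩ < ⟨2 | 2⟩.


Minimal non-faces — 8 found among 9 rays, 20 max cones:

  {1,8}:  v_{1} + v_{8} = 0  →  sig = ⟨2 | 0⟩
  {3,7}:  v_{3} + v_{7} = 0  →  sig = ⟨2 | 0⟩
  {1,5}:  v_{1} + v_{5} = v_{9}  →  sig = ⟨2 | 1⟩
  {2,4}:  v_{2} + v_{4} = v_{8}  →  sig = ⟨2 | 1⟩
  {5,6}:  v_{5} + v_{6} = v_{2}  →  sig = ⟨2 | 1⟩
  {8,9}:  v_{8} + v_{9} = v_{5}  →  sig = ⟨2 | 1⟩
  {1,2}:  v_{1} + v_{2} = v_{6} + v_{9}  →  sig = ⟨2 | 1 1⟩
  {4,6,9}:  v_{4} + v_{6} + v_{9} = 0  →  sig = ⟨3 | 0⟩

Sorted signature multiset PRS(X):
    ⟨2 | 0⟩
    ⟨2 | 0⟩
    ⟨2 | 1⟩
    ⟨2 | 1⟩
    ⟨2 | 1⟩
    ⟨2 | 1⟩
    ⟨2 | 1 1⟩
    ⟨3 | 0⟩


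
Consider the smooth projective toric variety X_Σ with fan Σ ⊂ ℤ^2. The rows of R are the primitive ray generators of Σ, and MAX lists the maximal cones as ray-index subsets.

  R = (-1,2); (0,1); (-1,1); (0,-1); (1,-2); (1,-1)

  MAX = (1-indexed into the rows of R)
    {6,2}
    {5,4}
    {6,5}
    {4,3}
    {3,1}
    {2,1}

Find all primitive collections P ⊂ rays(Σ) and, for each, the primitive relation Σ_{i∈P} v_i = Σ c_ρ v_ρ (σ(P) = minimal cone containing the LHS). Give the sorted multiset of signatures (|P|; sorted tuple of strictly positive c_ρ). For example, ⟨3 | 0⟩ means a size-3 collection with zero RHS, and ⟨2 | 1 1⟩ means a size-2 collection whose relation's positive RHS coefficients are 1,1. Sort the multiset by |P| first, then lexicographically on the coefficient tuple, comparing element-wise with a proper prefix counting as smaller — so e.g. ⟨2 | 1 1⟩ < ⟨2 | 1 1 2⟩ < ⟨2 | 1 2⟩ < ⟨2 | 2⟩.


Δ(Σ) — 6 vertices, 9 min non-faces:

  {1,5}:  v_{1} + v_{5} = 0  ⇒ sig = ⟨2 | 0⟩
  {2,4}:  v_{2} + v_{4} = 0  ⇒ sig = ⟨2 | 0⟩
  {3,6}:  v_{3} + v_{6} = 0  ⇒ sig = ⟨2 | 0⟩
  {1,4}:  v_{1} + v_{4} = v_{3}  ⇒ sig = ⟨2 | 1⟩
  {1,6}:  v_{1} + v_{6} = v_{2}  ⇒ sig = ⟨2 | 1⟩
  {2,3}:  v_{2} + v_{3} = v_{1}  ⇒ sig = ⟨2 | 1⟩
  {2,5}:  v_{2} + v_{5} = v_{6}  ⇒ sig = ⟨2 | 1⟩
  {3,5}:  v_{3} + v_{5} = v_{4}  ⇒ sig = ⟨2 | 1⟩
  {4,6}:  v_{4} + v_{6} = v_{5}  ⇒ sig = ⟨2 | 1⟩

so the primitive-relation signature multiset is
[⟨2 | 0⟩, ⟨2 | 0⟩, ⟨2 | 0⟩, ⟨2 | 1⟩, ⟨2 | 1⟩, ⟨2 | 1⟩, ⟨2 | 1⟩, ⟨2 | 1⟩, ⟨2 | 1⟩]


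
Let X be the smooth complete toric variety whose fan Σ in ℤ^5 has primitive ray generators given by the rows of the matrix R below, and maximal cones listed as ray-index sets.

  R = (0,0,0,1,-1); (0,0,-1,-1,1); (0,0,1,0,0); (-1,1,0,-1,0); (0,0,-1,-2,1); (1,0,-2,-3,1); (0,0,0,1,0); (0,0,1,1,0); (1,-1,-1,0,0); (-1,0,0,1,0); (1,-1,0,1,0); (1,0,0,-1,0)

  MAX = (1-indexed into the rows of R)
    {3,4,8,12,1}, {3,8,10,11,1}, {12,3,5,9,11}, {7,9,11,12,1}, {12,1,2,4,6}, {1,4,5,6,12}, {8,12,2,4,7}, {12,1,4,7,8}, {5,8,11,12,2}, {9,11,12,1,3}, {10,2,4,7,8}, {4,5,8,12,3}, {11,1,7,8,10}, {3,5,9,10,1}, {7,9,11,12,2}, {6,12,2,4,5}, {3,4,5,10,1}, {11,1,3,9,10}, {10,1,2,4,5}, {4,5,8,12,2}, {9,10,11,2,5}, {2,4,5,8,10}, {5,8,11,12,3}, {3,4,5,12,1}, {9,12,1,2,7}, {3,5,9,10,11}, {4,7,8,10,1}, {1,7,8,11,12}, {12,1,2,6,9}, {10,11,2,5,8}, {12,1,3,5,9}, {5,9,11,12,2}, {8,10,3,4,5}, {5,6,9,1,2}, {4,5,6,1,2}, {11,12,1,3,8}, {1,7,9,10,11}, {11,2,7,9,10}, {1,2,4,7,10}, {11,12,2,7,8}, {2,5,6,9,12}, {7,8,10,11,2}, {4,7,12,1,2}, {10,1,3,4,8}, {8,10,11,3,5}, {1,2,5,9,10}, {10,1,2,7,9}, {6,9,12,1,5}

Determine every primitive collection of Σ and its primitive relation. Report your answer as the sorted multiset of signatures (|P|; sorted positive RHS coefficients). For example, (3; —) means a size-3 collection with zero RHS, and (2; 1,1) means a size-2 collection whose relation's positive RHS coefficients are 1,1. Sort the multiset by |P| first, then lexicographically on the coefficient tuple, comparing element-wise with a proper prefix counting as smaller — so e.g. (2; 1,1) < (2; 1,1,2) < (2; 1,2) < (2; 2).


Primitive collections (17):

  P={4,11}:  v_{4} + v_{11} = 0  ⟹  sig = (2; —)
  P={10,12}:  v_{10} + v_{12} = 0  ⟹  sig = (2; —)
  P={3,7}:  v_{3} + v_{7} = v_{8}  ⟹  sig = (2; 1)
  P={5,7}:  v_{5} + v_{7} = v_{2}  ⟹  sig = (2; 1)
  P={8,9}:  v_{8} + v_{9} = v_{11}  ⟹  sig = (2; 1)
  P={2,3}:  v_{2} + v_{3} = v_{5} + v_{8}  ⟹  sig = (2; 1,1)
  P={3,6}:  v_{3} + v_{6} = v_{5} + v_{12}  ⟹  sig = (2; 1,1)
  P={4,9}:  v_{4} + v_{9} = v_{1} + v_{5}  ⟹  sig = (2; 1,1)
  P={6,8}:  v_{6} + v_{8} = v_{2} + v_{12}  ⟹  sig = (2; 1,1)
  P={6,10}:  v_{6} + v_{10} = v_{1} + v_{2} + v_{5}  ⟹  sig = (2; 1,1,1)
  P={6,11}:  v_{6} + v_{11} = v_{2} + v_{9} + v_{12}  ⟹  sig = (2; 1,1,1)
  P={6,7}:  v_{6} + v_{7} = v_{1} + 2·v_{2} + v_{12}  ⟹  sig = (2; 1,1,2)
  P={1,5,8}:  v_{1} + v_{5} + v_{8} = 0  ⟹  sig = (3; —)
  P={1,2,8}:  v_{1} + v_{2} + v_{8} = v_{7}  ⟹  sig = (3; 1)
  P={1,5,11}:  v_{1} + v_{5} + v_{11} = v_{9}  ⟹  sig = (3; 1)
  P={1,2,11}:  v_{1} + v_{2} + v_{11} = v_{7} + v_{9}  ⟹  sig = (3; 1,1)
  P={1,2,5,12}:  v_{1} + v_{2} + v_{5} + v_{12} = v_{6}  ⟹  sig = (4; 1)

so the primitive-relation signature multiset is
    (2; —)
    (2; —)
    (2; 1)
    (2; 1)
    (2; 1)
    (2; 1,1)
    (2; 1,1)
    (2; 1,1)
    (2; 1,1)
    (2; 1,1,1)
    (2; 1,1,1)
    (2; 1,1,2)
    (3; —)
    (3; 1)
    (3; 1)
    (3; 1,1)
    (4; 1)


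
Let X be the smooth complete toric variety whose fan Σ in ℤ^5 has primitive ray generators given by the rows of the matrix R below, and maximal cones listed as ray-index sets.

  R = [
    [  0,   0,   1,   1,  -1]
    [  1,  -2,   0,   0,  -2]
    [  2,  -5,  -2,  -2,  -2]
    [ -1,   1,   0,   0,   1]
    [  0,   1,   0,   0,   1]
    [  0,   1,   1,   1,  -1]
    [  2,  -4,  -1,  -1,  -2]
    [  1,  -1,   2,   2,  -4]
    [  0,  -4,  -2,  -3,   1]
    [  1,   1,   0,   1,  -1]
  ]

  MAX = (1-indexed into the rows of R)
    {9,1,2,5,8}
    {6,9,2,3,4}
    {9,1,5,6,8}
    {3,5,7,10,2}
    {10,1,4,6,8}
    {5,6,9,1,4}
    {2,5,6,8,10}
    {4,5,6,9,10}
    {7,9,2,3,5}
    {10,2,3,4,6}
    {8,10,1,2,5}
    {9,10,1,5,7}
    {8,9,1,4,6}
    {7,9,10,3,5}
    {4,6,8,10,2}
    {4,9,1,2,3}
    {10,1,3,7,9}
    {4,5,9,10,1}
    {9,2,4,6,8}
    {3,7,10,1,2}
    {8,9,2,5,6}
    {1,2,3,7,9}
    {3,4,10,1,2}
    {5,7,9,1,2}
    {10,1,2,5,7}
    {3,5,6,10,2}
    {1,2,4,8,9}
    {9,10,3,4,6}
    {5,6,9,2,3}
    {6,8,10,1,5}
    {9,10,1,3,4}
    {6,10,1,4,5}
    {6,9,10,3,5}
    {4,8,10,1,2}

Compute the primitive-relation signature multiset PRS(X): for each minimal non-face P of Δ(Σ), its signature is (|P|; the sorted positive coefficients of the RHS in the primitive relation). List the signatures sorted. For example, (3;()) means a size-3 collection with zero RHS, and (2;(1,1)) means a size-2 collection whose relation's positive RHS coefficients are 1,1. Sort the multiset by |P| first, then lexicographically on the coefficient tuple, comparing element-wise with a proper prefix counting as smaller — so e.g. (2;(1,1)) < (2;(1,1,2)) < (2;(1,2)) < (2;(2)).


Minimal non-faces — 13 found among 10 rays, 34 max cones:

  • {4,7}:  v_{4} + v_{7} = v_{1} + v_{9} + v_{10}  ⇒ sig = (2;(1,1,1))
  • {7,8}:  v_{7} + v_{8} = v_{1} + 3·v_{2} + v_{5}  ⇒ sig = (2;(1,1,3))
  • {6,7}:  v_{6} + v_{7} = 2·v_{2} + v_{5}  ⇒ sig = (2;(1,2))
  • {3,8}:  v_{3} + v_{8} = 3·v_{2}  ⇒ sig = (2;(3))
  • {2,4,5}:  v_{2} + v_{4} + v_{5} = 0  ⇒ sig = (3;())
  • {1,2,6}:  v_{1} + v_{2} + v_{6} = v_{8}  ⇒ sig = (3;(1))
  • {1,3,5}:  v_{1} + v_{3} + v_{5} = v_{7}  ⇒ sig = (3;(1))
  • {2,9,10}:  v_{2} + v_{9} + v_{10} = v_{3}  ⇒ sig = (3;(1))
  • {3,4,5}:  v_{3} + v_{4} + v_{5} = v_{9} + v_{10}  ⇒ sig = (3;(1,1))
  • {4,5,8}:  v_{4} + v_{5} + v_{8} = v_{1} + v_{6}  ⇒ sig = (3;(1,1))
  • {1,3,6}:  v_{1} + v_{3} + v_{6} = 2·v_{2}  ⇒ sig = (3;(2))
  • {8,9,10}:  v_{8} + v_{9} + v_{10} = 2·v_{2}  ⇒ sig = (3;(2))
  • {1,6,9,10}:  v_{1} + v_{6} + v_{9} + v_{10} = v_{2}  ⇒ sig = (4;(1))

so the primitive-relation signature multiset is
    (2;(1,1,1))
    (2;(1,1,3))
    (2;(1,2))
    (2;(3))
    (3;())
    (3;(1))
    (3;(1))
    (3;(1))
    (3;(1,1))
    (3;(1,1))
    (3;(2))
    (3;(2))
    (4;(1))


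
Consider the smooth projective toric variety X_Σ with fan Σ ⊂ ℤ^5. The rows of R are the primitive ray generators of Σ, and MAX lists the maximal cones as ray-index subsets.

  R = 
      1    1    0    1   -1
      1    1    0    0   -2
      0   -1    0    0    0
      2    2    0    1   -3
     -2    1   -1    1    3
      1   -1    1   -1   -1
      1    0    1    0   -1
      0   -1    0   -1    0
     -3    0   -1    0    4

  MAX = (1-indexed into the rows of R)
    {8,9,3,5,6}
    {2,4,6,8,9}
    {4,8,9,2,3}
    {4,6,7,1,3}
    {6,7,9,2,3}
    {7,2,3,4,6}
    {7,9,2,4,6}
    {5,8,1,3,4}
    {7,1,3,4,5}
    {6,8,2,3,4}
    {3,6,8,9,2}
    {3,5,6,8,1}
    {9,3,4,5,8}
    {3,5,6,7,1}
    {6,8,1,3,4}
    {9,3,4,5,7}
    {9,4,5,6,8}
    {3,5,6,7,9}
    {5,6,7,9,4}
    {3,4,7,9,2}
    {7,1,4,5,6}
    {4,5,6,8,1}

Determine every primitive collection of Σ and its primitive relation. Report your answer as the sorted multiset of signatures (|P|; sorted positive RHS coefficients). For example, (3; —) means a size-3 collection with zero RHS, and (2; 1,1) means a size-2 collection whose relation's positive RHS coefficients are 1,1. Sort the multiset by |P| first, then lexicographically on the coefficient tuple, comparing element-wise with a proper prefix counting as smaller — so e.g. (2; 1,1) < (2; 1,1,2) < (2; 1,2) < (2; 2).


Minimal non-faces — 6 found among 9 rays, 22 max cones:

  • {1,2}:  v_{1} + v_{2} = v_{4}  ⟹  sig = (2; 1)
  • {1,9}:  v_{1} + v_{9} = v_{5}  ⟹  sig = (2; 1)
  • {7,8}:  v_{7} + v_{8} = v_{6}  ⟹  sig = (2; 1)
  • {2,5}:  v_{2} + v_{5} = v_{4} + v_{9}  ⟹  sig = (2; 1,1)
  • {3,4,6,9}:  v_{3} + v_{4} + v_{6} + v_{9} = 0  ⟹  sig = (4; —)
  • {3,4,5,6}:  v_{3} + v_{4} + v_{5} + v_{6} = v_{1}  ⟹  sig = (4; 1)

Signatures (|P|; sorted positive RHS coefficients), sorted:
    (2; 1)
    (2; 1)
    (2; 1)
    (2; 1,1)
    (4; —)
    (4; 1)


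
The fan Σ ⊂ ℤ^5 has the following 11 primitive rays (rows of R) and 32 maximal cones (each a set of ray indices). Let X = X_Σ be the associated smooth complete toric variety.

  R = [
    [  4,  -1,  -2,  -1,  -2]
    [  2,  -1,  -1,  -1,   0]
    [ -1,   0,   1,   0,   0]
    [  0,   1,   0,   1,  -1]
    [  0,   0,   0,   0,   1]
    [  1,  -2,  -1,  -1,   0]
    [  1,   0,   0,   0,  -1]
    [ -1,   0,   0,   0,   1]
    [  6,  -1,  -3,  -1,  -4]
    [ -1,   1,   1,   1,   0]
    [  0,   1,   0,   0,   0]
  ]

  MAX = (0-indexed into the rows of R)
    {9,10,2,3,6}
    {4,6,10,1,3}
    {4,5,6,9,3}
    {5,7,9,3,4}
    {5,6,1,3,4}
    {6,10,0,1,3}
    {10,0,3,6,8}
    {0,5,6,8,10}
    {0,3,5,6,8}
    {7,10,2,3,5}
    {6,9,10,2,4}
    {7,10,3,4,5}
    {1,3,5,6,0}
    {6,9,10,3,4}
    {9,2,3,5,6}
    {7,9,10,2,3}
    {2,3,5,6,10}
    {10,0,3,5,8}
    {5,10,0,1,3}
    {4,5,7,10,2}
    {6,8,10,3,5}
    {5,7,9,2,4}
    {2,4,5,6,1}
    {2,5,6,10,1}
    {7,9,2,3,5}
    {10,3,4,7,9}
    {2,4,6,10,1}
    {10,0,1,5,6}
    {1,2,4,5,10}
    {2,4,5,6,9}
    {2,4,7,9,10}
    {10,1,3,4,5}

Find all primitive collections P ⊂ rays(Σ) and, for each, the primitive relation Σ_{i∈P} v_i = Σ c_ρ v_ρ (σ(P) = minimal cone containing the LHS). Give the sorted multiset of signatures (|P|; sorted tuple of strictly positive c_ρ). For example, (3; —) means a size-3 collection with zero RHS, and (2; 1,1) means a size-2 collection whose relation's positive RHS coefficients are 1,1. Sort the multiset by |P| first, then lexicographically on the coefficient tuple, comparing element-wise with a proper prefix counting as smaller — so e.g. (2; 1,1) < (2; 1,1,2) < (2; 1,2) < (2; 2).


Primitive collections (18):

  P={6,7}:  v_{6} + v_{7} = 0  so sig = (2; —)
  P={1,9}:  v_{1} + v_{9} = v_{4} + v_{6}  so sig = (2; 1,1)
  P={0,9}:  v_{0} + v_{9} = v_{1} + v_{3} + v_{6}  so sig = (2; 1,1,1)
  P={1,7}:  v_{1} + v_{7} = v_{4} + v_{5} + v_{10}  so sig = (2; 1,1,1)
  P={4,8}:  v_{4} + v_{8} = v_{0} + v_{1} + v_{3}  so sig = (2; 1,1,1)
  P={8,9}:  v_{8} + v_{9} = v_{0} + v_{3} + v_{6}  so sig = (2; 1,1,1)
  P={0,7}:  v_{0} + v_{7} = v_{1} + v_{3} + v_{5} + v_{10}  so sig = (2; 1,1,1,1)
  P={7,8}:  v_{7} + v_{8} = v_{0} + v_{3} + v_{5} + v_{10}  so sig = (2; 1,1,1,1)
  P={0,2}:  v_{0} + v_{2} = v_{5} + 2·v_{6} + v_{10}  so sig = (2; 1,1,2)
  P={0,4}:  v_{0} + v_{4} = 2·v_{1} + v_{3}  so sig = (2; 1,2)
  P={2,8}:  v_{2} + v_{8} = v_{3} + 2·v_{5} + 3·v_{6} + 2·v_{10}  so sig = (2; 1,2,2,3)
  P={1,8}:  v_{1} + v_{8} = 2·v_{0}  so sig = (2; 2)
  P={5,9,10}:  v_{5} + v_{9} + v_{10} = 0  so sig = (3; —)
  P={1,2,3}:  v_{1} + v_{2} + v_{3} = v_{6}  so sig = (3; 1)
  P={2,3,4}:  v_{2} + v_{3} + v_{4} = v_{9}  so sig = (3; 1)
  P={4,5,6,10}:  v_{4} + v_{5} + v_{6} + v_{10} = v_{1}  so sig = (4; 1)
  P={0,3,5,6,10}:  v_{0} + v_{3} + v_{5} + v_{6} + v_{10} = v_{8}  so sig = (5; 1)
  P={1,3,5,6,10}:  v_{1} + v_{3} + v_{5} + v_{6} + v_{10} = v_{0}  so sig = (5; 1)

Hence PRS(X_Σ) =
    (2; —)
    (2; 1,1)
    (2; 1,1,1)
    (2; 1,1,1)
    (2; 1,1,1)
    (2; 1,1,1)
    (2; 1,1,1,1)
    (2; 1,1,1,1)
    (2; 1,1,2)
    (2; 1,2)
    (2; 1,2,2,3)
    (2; 2)
    (3; —)
    (3; 1)
    (3; 1)
    (4; 1)
    (5; 1)
    (5; 1)


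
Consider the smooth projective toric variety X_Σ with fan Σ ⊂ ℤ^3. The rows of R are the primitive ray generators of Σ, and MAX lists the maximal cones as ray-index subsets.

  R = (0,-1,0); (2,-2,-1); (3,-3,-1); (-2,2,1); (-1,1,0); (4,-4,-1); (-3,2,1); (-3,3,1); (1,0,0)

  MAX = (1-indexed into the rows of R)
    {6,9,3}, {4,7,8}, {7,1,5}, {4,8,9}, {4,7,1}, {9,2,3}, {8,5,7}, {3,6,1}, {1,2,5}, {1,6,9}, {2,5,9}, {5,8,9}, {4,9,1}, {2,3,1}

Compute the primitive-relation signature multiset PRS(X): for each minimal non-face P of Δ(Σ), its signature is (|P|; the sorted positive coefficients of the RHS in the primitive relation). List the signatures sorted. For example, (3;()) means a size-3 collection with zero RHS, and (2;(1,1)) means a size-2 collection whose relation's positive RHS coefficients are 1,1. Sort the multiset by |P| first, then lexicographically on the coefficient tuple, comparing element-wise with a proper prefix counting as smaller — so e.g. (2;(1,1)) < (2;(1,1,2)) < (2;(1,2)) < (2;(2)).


Minimal non-faces — 18 found among 9 rays, 14 max cones:

  P={2,4}:  v_{2} + v_{4} = 0  ⇒ sig = (2;())
  P={3,8}:  v_{3} + v_{8} = 0  ⇒ sig = (2;())
  P={1,8}:  v_{1} + v_{8} = v_{7}  ⇒ sig = (2;(1))
  P={2,8}:  v_{2} + v_{8} = v_{5}  ⇒ sig = (2;(1))
  P={3,5}:  v_{3} + v_{5} = v_{2}  ⇒ sig = (2;(1))
  P={3,7}:  v_{3} + v_{7} = v_{1}  ⇒ sig = (2;(1))
  P={4,5}:  v_{4} + v_{5} = v_{8}  ⇒ sig = (2;(1))
  P={5,6}:  v_{5} + v_{6} = v_{3}  ⇒ sig = (2;(1))
  P={7,9}:  v_{7} + v_{9} = v_{4}  ⇒ sig = (2;(1))
  P={2,7}:  v_{2} + v_{7} = v_{1} + v_{5}  ⇒ sig = (2;(1,1))
  P={3,4}:  v_{3} + v_{4} = v_{1} + v_{9}  ⇒ sig = (2;(1,1))
  P={6,8}:  v_{6} + v_{8} = v_{1} + v_{9}  ⇒ sig = (2;(1,1))
  P={6,7}:  v_{6} + v_{7} = 2·v_{1} + v_{9}  ⇒ sig = (2;(1,2))
  P={2,6}:  v_{2} + v_{6} = 2·v_{3}  ⇒ sig = (2;(2))
  P={4,6}:  v_{4} + v_{6} = 2·v_{1} + 2·v_{9}  ⇒ sig = (2;(2,2))
  P={1,5,9}:  v_{1} + v_{5} + v_{9} = 0  ⇒ sig = (3;())
  P={1,2,9}:  v_{1} + v_{2} + v_{9} = v_{3}  ⇒ sig = (3;(1))
  P={1,3,9}:  v_{1} + v_{3} + v_{9} = v_{6}  ⇒ sig = (3;(1))

Sorted signature multiset PRS(X):
{ (2;()) ×2,  (2;(1)) ×7,  (2;(1,1)) ×3,  (2;(1,2)),  (2;(2)),  (2;(2,2)),  (3;()),  (3;(1)) ×2 }


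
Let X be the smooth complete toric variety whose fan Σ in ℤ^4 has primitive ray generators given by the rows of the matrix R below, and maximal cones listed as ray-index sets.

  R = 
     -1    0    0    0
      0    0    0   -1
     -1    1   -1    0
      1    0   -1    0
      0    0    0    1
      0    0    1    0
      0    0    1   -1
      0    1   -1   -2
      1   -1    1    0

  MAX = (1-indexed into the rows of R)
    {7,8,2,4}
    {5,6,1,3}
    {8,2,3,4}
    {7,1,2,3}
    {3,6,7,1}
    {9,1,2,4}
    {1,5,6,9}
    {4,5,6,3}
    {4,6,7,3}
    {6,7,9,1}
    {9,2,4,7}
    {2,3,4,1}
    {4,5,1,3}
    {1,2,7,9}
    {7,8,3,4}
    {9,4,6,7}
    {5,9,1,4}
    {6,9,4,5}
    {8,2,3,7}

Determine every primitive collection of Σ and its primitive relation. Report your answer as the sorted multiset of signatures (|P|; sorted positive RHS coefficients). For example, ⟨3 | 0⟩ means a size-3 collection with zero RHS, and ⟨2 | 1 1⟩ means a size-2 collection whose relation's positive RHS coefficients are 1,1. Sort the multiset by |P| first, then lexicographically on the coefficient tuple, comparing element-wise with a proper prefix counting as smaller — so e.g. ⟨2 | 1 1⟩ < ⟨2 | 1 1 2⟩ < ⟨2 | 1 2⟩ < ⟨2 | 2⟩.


11 collections generate NE(X_Σ); each relation:

  {2,5}:  v_{2} + v_{5} = 0 ; sig = ⟨2 | 0⟩
  {3,9}:  v_{3} + v_{9} = 0 ; sig = ⟨2 | 0⟩
  {2,6}:  v_{2} + v_{6} = v_{7} ; sig = ⟨2 | 1⟩
  {5,7}:  v_{5} + v_{7} = v_{6} ; sig = ⟨2 | 1⟩
  {5,8}:  v_{5} + v_{8} = v_{3} + v_{4} + v_{7} ; sig = ⟨2 | 1 1 1⟩
  {8,9}:  v_{8} + v_{9} = v_{2} + v_{4} + v_{7} ; sig = ⟨2 | 1 1 1⟩
  {6,8}:  v_{6} + v_{8} = v_{3} + v_{4} + 2·v_{7} ; sig = ⟨2 | 1 1 2⟩
  {1,8}:  v_{1} + v_{8} = 2·v_{2} + v_{3} ; sig = ⟨2 | 1 2⟩
  {1,4,6}:  v_{1} + v_{4} + v_{6} = 0 ; sig = ⟨3 | 0⟩
  {1,4,7}:  v_{1} + v_{4} + v_{7} = v_{2} ; sig = ⟨3 | 1⟩
  {2,3,4,7}:  v_{2} + v_{3} + v_{4} + v_{7} = v_{8} ; sig = ⟨4 | 1⟩

so the primitive-relation signature multiset is
[⟨2 | 0⟩, ⟨2 | 0⟩, ⟨2 | 1⟩, ⟨2 | 1⟩, ⟨2 | 1 1 1⟩, ⟨2 | 1 1 1⟩, ⟨2 | 1 1 2⟩, ⟨2 | 1 2⟩, ⟨3 | 0⟩, ⟨3 | 1⟩, ⟨4 | 1⟩]


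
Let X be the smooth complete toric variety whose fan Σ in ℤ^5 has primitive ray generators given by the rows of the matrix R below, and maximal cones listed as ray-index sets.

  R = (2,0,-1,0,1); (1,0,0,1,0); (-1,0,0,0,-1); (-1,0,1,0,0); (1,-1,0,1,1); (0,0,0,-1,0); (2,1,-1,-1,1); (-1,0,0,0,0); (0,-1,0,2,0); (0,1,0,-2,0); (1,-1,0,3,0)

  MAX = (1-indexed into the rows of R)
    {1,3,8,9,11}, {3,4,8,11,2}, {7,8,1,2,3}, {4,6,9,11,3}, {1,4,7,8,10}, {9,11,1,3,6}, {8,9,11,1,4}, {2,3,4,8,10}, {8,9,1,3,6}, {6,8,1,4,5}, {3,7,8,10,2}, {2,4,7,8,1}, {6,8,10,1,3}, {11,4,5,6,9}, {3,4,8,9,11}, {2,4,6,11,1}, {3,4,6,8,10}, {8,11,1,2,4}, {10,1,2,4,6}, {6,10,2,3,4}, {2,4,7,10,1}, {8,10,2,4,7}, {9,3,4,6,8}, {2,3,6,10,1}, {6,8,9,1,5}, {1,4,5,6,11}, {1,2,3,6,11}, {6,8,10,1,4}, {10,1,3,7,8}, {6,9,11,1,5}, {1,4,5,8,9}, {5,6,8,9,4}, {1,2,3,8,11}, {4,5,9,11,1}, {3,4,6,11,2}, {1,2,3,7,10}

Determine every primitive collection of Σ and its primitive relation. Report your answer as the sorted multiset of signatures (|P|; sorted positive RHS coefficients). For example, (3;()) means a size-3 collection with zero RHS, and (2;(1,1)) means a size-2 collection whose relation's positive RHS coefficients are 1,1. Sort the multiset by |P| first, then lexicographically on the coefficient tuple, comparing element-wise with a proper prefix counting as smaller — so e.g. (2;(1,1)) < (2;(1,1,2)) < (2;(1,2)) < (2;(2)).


17 collections generate NE(X_Σ); each relation:

  P = {9,10}:  v_{9} + v_{10} = 0  ⟹  sig = (2;())
  P = {2,9}:  v_{2} + v_{9} = v_{11}  ⟹  sig = (2;(1))
  P = {10,11}:  v_{10} + v_{11} = v_{2}  ⟹  sig = (2;(1))
  P = {3,5}:  v_{3} + v_{5} = v_{6} + v_{9}  ⟹  sig = (2;(1,1))
  P = {6,7}:  v_{6} + v_{7} = v_{1} + v_{10}  ⟹  sig = (2;(1,1))
  P = {5,10}:  v_{5} + v_{10} = v_{1} + v_{4} + v_{6}  ⟹  sig = (2;(1,1,1))
  P = {7,9}:  v_{7} + v_{9} = v_{1} + v_{2} + v_{8}  ⟹  sig = (2;(1,1,1))
  P = {2,5}:  v_{2} + v_{5} = v_{1} + v_{4} + v_{6} + v_{11}  ⟹  sig = (2;(1,1,1,1))
  P = {7,11}:  v_{7} + v_{11} = v_{1} + 2·v_{2} + v_{8}  ⟹  sig = (2;(1,1,2))
  P = {5,7}:  v_{5} + v_{7} = 2·v_{1} + v_{4}  ⟹  sig = (2;(1,2))
  P = {1,3,4}:  v_{1} + v_{3} + v_{4} = 0  ⟹  sig = (3;())
  P = {2,6,8}:  v_{2} + v_{6} + v_{8} = 0  ⟹  sig = (3;())
  P = {6,8,11}:  v_{6} + v_{8} + v_{11} = v_{9}  ⟹  sig = (3;(1))
  P = {3,4,7}:  v_{3} + v_{4} + v_{7} = v_{2} + v_{8} + v_{10}  ⟹  sig = (3;(1,1,1))
  P = {5,8,11}:  v_{5} + v_{8} + v_{11} = v_{1} + v_{4} + 2·v_{9}  ⟹  sig = (3;(1,1,2))
  P = {1,2,8,10}:  v_{1} + v_{2} + v_{8} + v_{10} = v_{7}  ⟹  sig = (4;(1))
  P = {1,4,6,9}:  v_{1} + v_{4} + v_{6} + v_{9} = v_{5}  ⟹  sig = (4;(1))

Signatures (|P|; sorted positive RHS coefficients), sorted:
    |P|=2: 10 collections, coeffs (), (1), (1), (1,1), (1,1), (1,1,1), (1,1,1), (1,1,1,1), (1,1,2), (1,2)
    |P|=3: 5 collections, coeffs (), (), (1), (1,1,1), (1,1,2)
    |P|=4: 2 collections, coeffs (1), (1)


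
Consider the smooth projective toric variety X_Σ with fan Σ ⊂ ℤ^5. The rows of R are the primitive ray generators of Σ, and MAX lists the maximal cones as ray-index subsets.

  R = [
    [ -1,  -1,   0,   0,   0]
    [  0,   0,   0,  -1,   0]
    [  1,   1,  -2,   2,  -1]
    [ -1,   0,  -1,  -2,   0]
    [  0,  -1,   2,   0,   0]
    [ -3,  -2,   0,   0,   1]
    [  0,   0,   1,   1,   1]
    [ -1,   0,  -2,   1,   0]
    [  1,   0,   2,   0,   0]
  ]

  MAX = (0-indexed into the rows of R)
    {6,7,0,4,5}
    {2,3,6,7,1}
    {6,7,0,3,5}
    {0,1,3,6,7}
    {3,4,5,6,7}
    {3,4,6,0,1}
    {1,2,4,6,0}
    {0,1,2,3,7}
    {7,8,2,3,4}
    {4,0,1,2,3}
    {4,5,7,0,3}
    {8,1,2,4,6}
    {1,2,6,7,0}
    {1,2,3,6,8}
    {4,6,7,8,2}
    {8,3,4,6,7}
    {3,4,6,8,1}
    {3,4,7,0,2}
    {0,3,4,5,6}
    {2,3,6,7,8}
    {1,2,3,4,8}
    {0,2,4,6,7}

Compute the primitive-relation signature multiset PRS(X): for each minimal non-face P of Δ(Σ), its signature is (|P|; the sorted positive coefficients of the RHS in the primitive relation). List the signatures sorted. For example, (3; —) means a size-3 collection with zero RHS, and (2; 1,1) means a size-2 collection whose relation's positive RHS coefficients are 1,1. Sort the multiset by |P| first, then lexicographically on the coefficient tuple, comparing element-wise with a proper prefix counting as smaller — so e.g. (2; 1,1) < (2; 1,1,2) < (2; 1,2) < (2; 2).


|primitive collections| = 9. Relations:

  • {0,8}:  v_{0} + v_{8} = v_{4} ; sig = (2; 1)
  • {5,8}:  v_{5} + v_{8} = v_{3} + 2·v_{4} + v_{6} + v_{7} ; sig = (2; 1,1,1,2)
  • {1,5}:  v_{1} + v_{5} = 2·v_{0} + v_{3} + v_{6} ; sig = (2; 1,1,2)
  • {2,5}:  v_{2} + v_{5} = v_{4} + 2·v_{7} ; sig = (2; 1,2)
  • {1,7,8}:  v_{1} + v_{7} + v_{8} = 0 ; sig = (3; —)
  • {1,4,7}:  v_{1} + v_{4} + v_{7} = v_{0} ; sig = (3; 1)
  • {0,2,3,6}:  v_{0} + v_{2} + v_{3} + v_{6} = v_{7} ; sig = (4; 1)
  • {2,3,4,6}:  v_{2} + v_{3} + v_{4} + v_{6} = v_{7} + v_{8} ; sig = (4; 1,1)
  • {0,3,4,6,7}:  v_{0} + v_{3} + v_{4} + v_{6} + v_{7} = v_{5} ; sig = (5; 1)

so the primitive-relation signature multiset is
    (2; 1)
    (2; 1,1,1,2)
    (2; 1,1,2)
    (2; 1,2)
    (3; —)
    (3; 1)
    (4; 1)
    (4; 1,1)
    (5; 1)


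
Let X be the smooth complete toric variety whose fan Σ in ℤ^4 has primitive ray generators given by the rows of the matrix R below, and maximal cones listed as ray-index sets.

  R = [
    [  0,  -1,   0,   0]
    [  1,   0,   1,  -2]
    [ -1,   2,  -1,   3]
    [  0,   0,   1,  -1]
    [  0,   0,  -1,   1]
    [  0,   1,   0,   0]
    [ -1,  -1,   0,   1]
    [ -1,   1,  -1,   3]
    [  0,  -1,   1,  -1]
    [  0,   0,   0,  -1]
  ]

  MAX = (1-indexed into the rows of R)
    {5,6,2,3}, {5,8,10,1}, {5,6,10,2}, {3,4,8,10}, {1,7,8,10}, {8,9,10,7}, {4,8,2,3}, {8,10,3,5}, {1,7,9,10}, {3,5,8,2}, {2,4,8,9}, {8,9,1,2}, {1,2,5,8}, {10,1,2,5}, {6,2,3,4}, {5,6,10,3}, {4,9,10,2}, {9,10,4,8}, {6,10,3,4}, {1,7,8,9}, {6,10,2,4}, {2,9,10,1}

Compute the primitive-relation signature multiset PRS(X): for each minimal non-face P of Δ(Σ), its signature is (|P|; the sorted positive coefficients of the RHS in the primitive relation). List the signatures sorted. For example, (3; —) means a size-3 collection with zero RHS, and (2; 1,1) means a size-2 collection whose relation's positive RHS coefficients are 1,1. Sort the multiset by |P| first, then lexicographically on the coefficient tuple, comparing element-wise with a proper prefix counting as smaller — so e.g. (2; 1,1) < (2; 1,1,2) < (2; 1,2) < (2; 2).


Primitive collections (16):

  • {1,6}:  v_{1} + v_{6} = 0 ; sig = (2; —)
  • {4,5}:  v_{4} + v_{5} = 0 ; sig = (2; —)
  • {1,3}:  v_{1} + v_{3} = v_{8} ; sig = (2; 1)
  • {1,4}:  v_{1} + v_{4} = v_{9} ; sig = (2; 1)
  • {2,7}:  v_{2} + v_{7} = v_{9} ; sig = (2; 1)
  • {5,9}:  v_{5} + v_{9} = v_{1} ; sig = (2; 1)
  • {6,8}:  v_{6} + v_{8} = v_{3} ; sig = (2; 1)
  • {6,9}:  v_{6} + v_{9} = v_{4} ; sig = (2; 1)
  • {3,9}:  v_{3} + v_{9} = v_{4} + v_{8} ; sig = (2; 1,1)
  • {6,7}:  v_{6} + v_{7} = v_{8} + v_{9} + v_{10} ; sig = (2; 1,1,1)
  • {3,7}:  v_{3} + v_{7} = 2·v_{8} + v_{9} + v_{10} ; sig = (2; 1,1,2)
  • {4,7}:  v_{4} + v_{7} = v_{8} + 2·v_{9} + v_{10} ; sig = (2; 1,1,2)
  • {5,7}:  v_{5} + v_{7} = 2·v_{1} + v_{8} + v_{10} ; sig = (2; 1,1,2)
  • {2,8,10}:  v_{2} + v_{8} + v_{10} = v_{6} ; sig = (3; 1)
  • {2,3,10}:  v_{2} + v_{3} + v_{10} = 2·v_{6} ; sig = (3; 2)
  • {1,8,9,10}:  v_{1} + v_{8} + v_{9} + v_{10} = v_{7} ; sig = (4; 1)

so the primitive-relation signature multiset is
    |P|=2: 13 collections, coeffs (), (), (1), (1), (1), (1), (1), (1), (1,1), (1,1,1), (1,1,2), (1,1,2), (1,1,2)
    |P|=3: 2 collections, coeffs (1), (2)
    |P|=4: 1 collection, coeffs (1)


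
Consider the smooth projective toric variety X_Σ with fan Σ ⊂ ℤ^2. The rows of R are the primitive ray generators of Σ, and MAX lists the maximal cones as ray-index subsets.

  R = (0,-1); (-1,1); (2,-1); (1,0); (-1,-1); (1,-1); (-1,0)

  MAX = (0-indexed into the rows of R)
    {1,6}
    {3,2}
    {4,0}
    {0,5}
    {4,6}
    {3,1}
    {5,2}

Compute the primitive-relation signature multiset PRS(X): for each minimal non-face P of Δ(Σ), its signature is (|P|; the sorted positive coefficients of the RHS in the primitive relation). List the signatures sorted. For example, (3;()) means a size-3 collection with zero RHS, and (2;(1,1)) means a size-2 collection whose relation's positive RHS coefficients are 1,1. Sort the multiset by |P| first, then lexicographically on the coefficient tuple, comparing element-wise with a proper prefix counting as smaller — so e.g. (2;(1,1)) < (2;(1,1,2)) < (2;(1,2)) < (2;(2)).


|primitive collections| = 14. Relations:

  {1,5}:  v_{1} + v_{5} = 0 — sig = (2;())
  {3,6}:  v_{3} + v_{6} = 0 — sig = (2;())
  {0,1}:  v_{0} + v_{1} = v_{6} — sig = (2;(1))
  {0,3}:  v_{0} + v_{3} = v_{5} — sig = (2;(1))
  {0,6}:  v_{0} + v_{6} = v_{4} — sig = (2;(1))
  {1,2}:  v_{1} + v_{2} = v_{3} — sig = (2;(1))
  {2,6}:  v_{2} + v_{6} = v_{5} — sig = (2;(1))
  {3,4}:  v_{3} + v_{4} = v_{0} — sig = (2;(1))
  {3,5}:  v_{3} + v_{5} = v_{2} — sig = (2;(1))
  {5,6}:  v_{5} + v_{6} = v_{0} — sig = (2;(1))
  {2,4}:  v_{2} + v_{4} = v_{0} + v_{5} — sig = (2;(1,1))
  {0,2}:  v_{0} + v_{2} = 2·v_{5} — sig = (2;(2))
  {1,4}:  v_{1} + v_{4} = 2·v_{6} — sig = (2;(2))
  {4,5}:  v_{4} + v_{5} = 2·v_{0} — sig = (2;(2))

so the primitive-relation signature multiset is
[(2;()), (2;()), (2;(1)), (2;(1)), (2;(1)), (2;(1)), (2;(1)), (2;(1)), (2;(1)), (2;(1)), (2;(1,1)), (2;(2)), (2;(2)), (2;(2))]


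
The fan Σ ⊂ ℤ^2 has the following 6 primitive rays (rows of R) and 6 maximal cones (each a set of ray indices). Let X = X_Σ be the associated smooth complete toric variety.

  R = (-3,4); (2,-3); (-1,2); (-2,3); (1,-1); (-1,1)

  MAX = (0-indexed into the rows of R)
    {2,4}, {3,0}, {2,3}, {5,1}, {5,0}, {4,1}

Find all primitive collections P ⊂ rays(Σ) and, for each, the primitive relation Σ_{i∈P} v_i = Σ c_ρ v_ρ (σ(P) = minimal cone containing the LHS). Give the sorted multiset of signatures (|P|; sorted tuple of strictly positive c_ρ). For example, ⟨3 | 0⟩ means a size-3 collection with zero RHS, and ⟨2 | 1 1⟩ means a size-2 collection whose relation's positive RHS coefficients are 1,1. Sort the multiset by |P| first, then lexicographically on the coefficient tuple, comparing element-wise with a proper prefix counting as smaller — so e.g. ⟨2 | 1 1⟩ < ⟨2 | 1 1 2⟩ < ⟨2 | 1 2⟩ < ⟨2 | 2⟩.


The 9 primitive collections of Σ (r=6, n=2):

  P = {1,3}:  v_{1} + v_{3} = 0 ; sig = ⟨2 | 0⟩
  P = {4,5}:  v_{4} + v_{5} = 0 ; sig = ⟨2 | 0⟩
  P = {0,1}:  v_{0} + v_{1} = v_{5} ; sig = ⟨2 | 1⟩
  P = {0,4}:  v_{0} + v_{4} = v_{3} ; sig = ⟨2 | 1⟩
  P = {1,2}:  v_{1} + v_{2} = v_{4} ; sig = ⟨2 | 1⟩
  P = {2,5}:  v_{2} + v_{5} = v_{3} ; sig = ⟨2 | 1⟩
  P = {3,4}:  v_{3} + v_{4} = v_{2} ; sig = ⟨2 | 1⟩
  P = {3,5}:  v_{3} + v_{5} = v_{0} ; sig = ⟨2 | 1⟩
  P = {0,2}:  v_{0} + v_{2} = 2·v_{3} ; sig = ⟨2 | 2⟩

Sorted signature multiset PRS(X):
[⟨2 | 0⟩, ⟨2 | 0⟩, ⟨2 | 1⟩, ⟨2 | 1⟩, ⟨2 | 1⟩, ⟨2 | 1⟩, ⟨2 | 1⟩, ⟨2 | 1⟩, ⟨2 | 2⟩]


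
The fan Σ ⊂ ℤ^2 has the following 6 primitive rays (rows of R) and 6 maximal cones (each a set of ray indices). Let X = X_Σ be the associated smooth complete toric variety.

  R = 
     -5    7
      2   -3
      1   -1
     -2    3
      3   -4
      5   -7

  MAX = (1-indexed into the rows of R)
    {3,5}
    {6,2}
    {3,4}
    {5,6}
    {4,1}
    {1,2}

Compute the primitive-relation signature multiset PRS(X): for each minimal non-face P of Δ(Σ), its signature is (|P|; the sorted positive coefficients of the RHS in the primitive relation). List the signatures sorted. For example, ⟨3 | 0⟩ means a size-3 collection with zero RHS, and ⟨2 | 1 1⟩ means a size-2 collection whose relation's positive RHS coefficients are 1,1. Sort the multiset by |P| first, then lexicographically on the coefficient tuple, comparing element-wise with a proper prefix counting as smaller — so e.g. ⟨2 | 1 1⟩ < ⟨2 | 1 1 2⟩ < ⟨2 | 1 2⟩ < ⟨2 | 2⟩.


|primitive collections| = 9. Relations:

  • {1,6}:  v_{1} + v_{6} = 0  so sig = ⟨2 | 0⟩
  • {2,4}:  v_{2} + v_{4} = 0  so sig = ⟨2 | 0⟩
  • {1,5}:  v_{1} + v_{5} = v_{4}  so sig = ⟨2 | 1⟩
  • {2,3}:  v_{2} + v_{3} = v_{5}  so sig = ⟨2 | 1⟩
  • {2,5}:  v_{2} + v_{5} = v_{6}  so sig = ⟨2 | 1⟩
  • {4,5}:  v_{4} + v_{5} = v_{3}  so sig = ⟨2 | 1⟩
  • {4,6}:  v_{4} + v_{6} = v_{5}  so sig = ⟨2 | 1⟩
  • {1,3}:  v_{1} + v_{3} = 2·v_{4}  so sig = ⟨2 | 2⟩
  • {3,6}:  v_{3} + v_{6} = 2·v_{5}  so sig = ⟨2 | 2⟩

Hence PRS(X_Σ) =
    ⟨2 | 0⟩
    ⟨2 | 0⟩
    ⟨2 | 1⟩
    ⟨2 | 1⟩
    ⟨2 | 1⟩
    ⟨2 | 1⟩
    ⟨2 | 1⟩
    ⟨2 | 2⟩
    ⟨2 | 2⟩


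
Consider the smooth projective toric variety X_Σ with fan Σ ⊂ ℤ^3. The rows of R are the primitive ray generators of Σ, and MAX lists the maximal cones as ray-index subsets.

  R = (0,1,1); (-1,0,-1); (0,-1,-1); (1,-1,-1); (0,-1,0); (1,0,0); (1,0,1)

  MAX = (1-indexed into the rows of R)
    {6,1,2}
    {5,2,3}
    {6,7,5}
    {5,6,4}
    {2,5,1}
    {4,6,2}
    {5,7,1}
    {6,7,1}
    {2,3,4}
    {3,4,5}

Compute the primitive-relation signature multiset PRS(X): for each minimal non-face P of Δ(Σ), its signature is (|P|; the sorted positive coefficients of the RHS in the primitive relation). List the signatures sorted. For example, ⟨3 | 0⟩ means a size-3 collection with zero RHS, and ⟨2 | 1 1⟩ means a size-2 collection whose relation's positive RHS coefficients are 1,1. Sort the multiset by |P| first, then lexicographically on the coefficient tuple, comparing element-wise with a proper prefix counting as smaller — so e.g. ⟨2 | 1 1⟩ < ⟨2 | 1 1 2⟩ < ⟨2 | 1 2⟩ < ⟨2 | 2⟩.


Minimal non-faces — 9 found among 7 rays, 10 max cones:

  {1,3}:  v_{1} + v_{3} = 0  ⇒ sig = ⟨2 | 0⟩
  {2,7}:  v_{2} + v_{7} = 0  ⇒ sig = ⟨2 | 0⟩
  {1,4}:  v_{1} + v_{4} = v_{6}  ⇒ sig = ⟨2 | 1⟩
  {3,6}:  v_{3} + v_{6} = v_{4}  ⇒ sig = ⟨2 | 1⟩
  {3,7}:  v_{3} + v_{7} = v_{5} + v_{6}  ⇒ sig = ⟨2 | 1 1⟩
  {4,7}:  v_{4} + v_{7} = v_{5} + 2·v_{6}  ⇒ sig = ⟨2 | 1 2⟩
  {1,5,6}:  v_{1} + v_{5} + v_{6} = v_{7}  ⇒ sig = ⟨3 | 1⟩
  {2,5,6}:  v_{2} + v_{5} + v_{6} = v_{3}  ⇒ sig = ⟨3 | 1⟩
  {2,4,5}:  v_{2} + v_{4} + v_{5} = 2·v_{3}  ⇒ sig = ⟨3 | 2⟩

Sorted signature multiset PRS(X):
    ⟨2 | 0⟩
    ⟨2 | 0⟩
    ⟨2 | 1⟩
    ⟨2 | 1⟩
    ⟨2 | 1 1⟩
    ⟨2 | 1 2⟩
    ⟨3 | 1⟩
    ⟨3 | 1⟩
    ⟨3 | 2⟩


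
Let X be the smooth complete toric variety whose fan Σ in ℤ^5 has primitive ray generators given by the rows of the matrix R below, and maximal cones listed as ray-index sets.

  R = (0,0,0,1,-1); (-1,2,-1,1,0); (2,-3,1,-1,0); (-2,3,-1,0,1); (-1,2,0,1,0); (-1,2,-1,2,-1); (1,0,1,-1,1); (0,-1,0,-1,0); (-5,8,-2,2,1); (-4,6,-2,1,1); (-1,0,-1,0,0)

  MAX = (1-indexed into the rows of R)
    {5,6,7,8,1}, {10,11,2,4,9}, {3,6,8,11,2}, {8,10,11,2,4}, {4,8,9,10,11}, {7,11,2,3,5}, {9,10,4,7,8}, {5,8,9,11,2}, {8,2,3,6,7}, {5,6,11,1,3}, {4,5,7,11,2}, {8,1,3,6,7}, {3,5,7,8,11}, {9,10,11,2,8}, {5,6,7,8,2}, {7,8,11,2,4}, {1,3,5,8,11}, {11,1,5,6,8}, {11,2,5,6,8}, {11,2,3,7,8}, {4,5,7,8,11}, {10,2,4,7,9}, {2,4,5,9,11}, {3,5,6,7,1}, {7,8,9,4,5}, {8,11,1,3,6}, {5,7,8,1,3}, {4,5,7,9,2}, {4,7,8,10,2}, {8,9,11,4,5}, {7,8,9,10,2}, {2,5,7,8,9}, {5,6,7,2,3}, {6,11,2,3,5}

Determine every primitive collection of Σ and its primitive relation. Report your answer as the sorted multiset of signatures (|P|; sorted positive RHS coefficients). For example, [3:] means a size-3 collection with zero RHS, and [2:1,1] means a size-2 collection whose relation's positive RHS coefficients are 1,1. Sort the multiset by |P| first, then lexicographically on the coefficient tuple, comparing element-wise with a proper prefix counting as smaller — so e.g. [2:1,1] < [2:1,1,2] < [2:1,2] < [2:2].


20 collections generate NE(X_Σ); each relation:

  P={1,2}:  v_{1} + v_{2} = v_{6}  ⟹  sig = [2:1]
  P={3,10}:  v_{3} + v_{10} = v_{4}  ⟹  sig = [2:1]
  P={5,10}:  v_{5} + v_{10} = v_{9}  ⟹  sig = [2:1]
  P={3,4}:  v_{3} + v_{4} = v_{7} + v_{11}  ⟹  sig = [2:1,1]
  P={3,9}:  v_{3} + v_{9} = v_{4} + v_{5}  ⟹  sig = [2:1,1]
  P={1,4}:  v_{1} + v_{4} = v_{2} + v_{5} + v_{8}  ⟹  sig = [2:1,1,1]
  P={4,6}:  v_{4} + v_{6} = 2·v_{2} + v_{5} + v_{8}  ⟹  sig = [2:1,1,2]
  P={1,10}:  v_{1} + v_{10} = 2·v_{2} + 2·v_{5} + 2·v_{8}  ⟹  sig = [2:2,2,2]
  P={1,9}:  v_{1} + v_{9} = 2·v_{2} + 3·v_{5} + 2·v_{8}  ⟹  sig = [2:2,2,3]
  P={6,10}:  v_{6} + v_{10} = 3·v_{2} + 2·v_{5} + 2·v_{8}  ⟹  sig = [2:2,2,3]
  P={6,9}:  v_{6} + v_{9} = 3·v_{2} + 3·v_{5} + 2·v_{8}  ⟹  sig = [2:2,3,3]
  P={1,7,11}:  v_{1} + v_{7} + v_{11} = 0  ⟹  sig = [3:]
  P={6,7,11}:  v_{6} + v_{7} + v_{11} = v_{2}  ⟹  sig = [3:1]
  P={7,9,11}:  v_{7} + v_{9} + v_{11} = 2·v_{4} + v_{5}  ⟹  sig = [3:1,2]
  P={7,10,11}:  v_{7} + v_{10} + v_{11} = 2·v_{4}  ⟹  sig = [3:2]
  P={2,3,5,8}:  v_{2} + v_{3} + v_{5} + v_{8} = 0  ⟹  sig = [4:]
  P={2,4,5,8}:  v_{2} + v_{4} + v_{5} + v_{8} = v_{10}  ⟹  sig = [4:1]
  P={3,5,6,8}:  v_{3} + v_{5} + v_{6} + v_{8} = v_{1}  ⟹  sig = [4:1]
  P={2,4,8,9}:  v_{2} + v_{4} + v_{8} + v_{9} = 2·v_{10}  ⟹  sig = [4:2]
  P={2,5,7,8,11}:  v_{2} + v_{5} + v_{7} + v_{8} + v_{11} = v_{4}  ⟹  sig = [5:1]

Signatures (|P|; sorted positive RHS coefficients), sorted:
[[2:1], [2:1], [2:1], [2:1,1], [2:1,1], [2:1,1,1], [2:1,1,2], [2:2,2,2], [2:2,2,3], [2:2,2,3], [2:2,3,3], [3:], [3:1], [3:1,2], [3:2], [4:], [4:1], [4:1], [4:2], [5:1]]
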